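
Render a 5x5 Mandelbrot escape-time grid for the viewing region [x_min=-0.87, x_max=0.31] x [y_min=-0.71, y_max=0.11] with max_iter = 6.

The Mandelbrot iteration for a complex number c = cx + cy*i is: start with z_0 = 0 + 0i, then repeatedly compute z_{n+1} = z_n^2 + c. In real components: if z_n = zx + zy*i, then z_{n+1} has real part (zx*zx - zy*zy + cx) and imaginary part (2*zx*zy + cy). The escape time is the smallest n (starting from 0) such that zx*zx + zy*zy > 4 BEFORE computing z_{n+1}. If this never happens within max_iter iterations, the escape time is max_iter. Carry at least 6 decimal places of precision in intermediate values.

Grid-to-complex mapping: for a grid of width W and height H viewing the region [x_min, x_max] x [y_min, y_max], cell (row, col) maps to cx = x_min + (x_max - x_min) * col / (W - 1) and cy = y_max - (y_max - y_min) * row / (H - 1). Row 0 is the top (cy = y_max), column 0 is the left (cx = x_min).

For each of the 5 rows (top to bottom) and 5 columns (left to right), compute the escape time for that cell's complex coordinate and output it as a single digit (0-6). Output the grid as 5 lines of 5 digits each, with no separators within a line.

(row=0, col=0): c = -0.8700 + 0.1100i → escape time 6
(row=0, col=1): c = -0.5750 + 0.1100i → escape time 6
(row=0, col=2): c = -0.2800 + 0.1100i → escape time 6
(row=0, col=3): c = 0.0150 + 0.1100i → escape time 6
(row=0, col=4): c = 0.3100 + 0.1100i → escape time 6
(row=1, col=0): c = -0.8700 + -0.0950i → escape time 6
(row=1, col=1): c = -0.5750 + -0.0950i → escape time 6
(row=1, col=2): c = -0.2800 + -0.0950i → escape time 6
(row=1, col=3): c = 0.0150 + -0.0950i → escape time 6
(row=1, col=4): c = 0.3100 + -0.0950i → escape time 6
(row=2, col=0): c = -0.8700 + -0.3000i → escape time 6
(row=2, col=1): c = -0.5750 + -0.3000i → escape time 6
(row=2, col=2): c = -0.2800 + -0.3000i → escape time 6
(row=2, col=3): c = 0.0150 + -0.3000i → escape time 6
(row=2, col=4): c = 0.3100 + -0.3000i → escape time 6
(row=3, col=0): c = -0.8700 + -0.5050i → escape time 5
(row=3, col=1): c = -0.5750 + -0.5050i → escape time 6
(row=3, col=2): c = -0.2800 + -0.5050i → escape time 6
(row=3, col=3): c = 0.0150 + -0.5050i → escape time 6
(row=3, col=4): c = 0.3100 + -0.5050i → escape time 6
(row=4, col=0): c = -0.8700 + -0.7100i → escape time 4
(row=4, col=1): c = -0.5750 + -0.7100i → escape time 6
(row=4, col=2): c = -0.2800 + -0.7100i → escape time 6
(row=4, col=3): c = 0.0150 + -0.7100i → escape time 6
(row=4, col=4): c = 0.3100 + -0.7100i → escape time 6

Answer: 66666
66666
66666
56666
46666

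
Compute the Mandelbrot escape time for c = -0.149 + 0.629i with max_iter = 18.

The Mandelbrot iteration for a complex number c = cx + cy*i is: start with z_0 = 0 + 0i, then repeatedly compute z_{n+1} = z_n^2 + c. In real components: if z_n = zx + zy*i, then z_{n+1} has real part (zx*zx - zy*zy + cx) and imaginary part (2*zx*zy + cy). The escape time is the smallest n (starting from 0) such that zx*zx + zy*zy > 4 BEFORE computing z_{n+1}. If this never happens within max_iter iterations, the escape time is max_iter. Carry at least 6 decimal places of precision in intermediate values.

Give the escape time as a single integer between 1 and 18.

z_0 = 0 + 0i, c = -0.1490 + 0.6290i
Iter 1: z = -0.1490 + 0.6290i, |z|^2 = 0.4178
Iter 2: z = -0.5224 + 0.4416i, |z|^2 = 0.4679
Iter 3: z = -0.0710 + 0.1676i, |z|^2 = 0.0331
Iter 4: z = -0.1721 + 0.6052i, |z|^2 = 0.3959
Iter 5: z = -0.4856 + 0.4208i, |z|^2 = 0.4129
Iter 6: z = -0.0902 + 0.2203i, |z|^2 = 0.0567
Iter 7: z = -0.1894 + 0.5893i, |z|^2 = 0.3831
Iter 8: z = -0.4604 + 0.4058i, |z|^2 = 0.3766
Iter 9: z = -0.1017 + 0.2554i, |z|^2 = 0.0756
Iter 10: z = -0.2039 + 0.5770i, |z|^2 = 0.3745
Iter 11: z = -0.4404 + 0.3937i, |z|^2 = 0.3490
Iter 12: z = -0.1100 + 0.2822i, |z|^2 = 0.0918
Iter 13: z = -0.2165 + 0.5669i, |z|^2 = 0.3682
Iter 14: z = -0.4235 + 0.3835i, |z|^2 = 0.3264
Iter 15: z = -0.1167 + 0.3042i, |z|^2 = 0.1062
Iter 16: z = -0.2279 + 0.5580i, |z|^2 = 0.3633
Iter 17: z = -0.4084 + 0.3747i, |z|^2 = 0.3072

Answer: 18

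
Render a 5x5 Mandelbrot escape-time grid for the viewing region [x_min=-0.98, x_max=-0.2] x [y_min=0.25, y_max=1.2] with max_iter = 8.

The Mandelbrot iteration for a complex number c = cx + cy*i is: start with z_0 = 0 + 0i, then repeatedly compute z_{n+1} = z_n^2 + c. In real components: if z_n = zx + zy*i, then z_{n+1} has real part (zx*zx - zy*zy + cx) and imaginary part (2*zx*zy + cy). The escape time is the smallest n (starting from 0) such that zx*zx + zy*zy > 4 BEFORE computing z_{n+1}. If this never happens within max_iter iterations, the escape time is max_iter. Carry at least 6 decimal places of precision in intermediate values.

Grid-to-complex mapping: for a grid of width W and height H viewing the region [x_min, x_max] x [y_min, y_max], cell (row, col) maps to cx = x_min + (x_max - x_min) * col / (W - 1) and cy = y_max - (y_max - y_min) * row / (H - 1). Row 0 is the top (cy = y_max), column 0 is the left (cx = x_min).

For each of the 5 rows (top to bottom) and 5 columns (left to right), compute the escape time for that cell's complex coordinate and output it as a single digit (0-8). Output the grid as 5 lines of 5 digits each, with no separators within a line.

(row=0, col=0): c = -0.9800 + 1.2000i → escape time 3
(row=0, col=1): c = -0.7850 + 1.2000i → escape time 3
(row=0, col=2): c = -0.5900 + 1.2000i → escape time 3
(row=0, col=3): c = -0.3950 + 1.2000i → escape time 3
(row=0, col=4): c = -0.2000 + 1.2000i → escape time 3
(row=1, col=0): c = -0.9800 + 0.9625i → escape time 3
(row=1, col=1): c = -0.7850 + 0.9625i → escape time 3
(row=1, col=2): c = -0.5900 + 0.9625i → escape time 4
(row=1, col=3): c = -0.3950 + 0.9625i → escape time 5
(row=1, col=4): c = -0.2000 + 0.9625i → escape time 8
(row=2, col=0): c = -0.9800 + 0.7250i → escape time 4
(row=2, col=1): c = -0.7850 + 0.7250i → escape time 4
(row=2, col=2): c = -0.5900 + 0.7250i → escape time 6
(row=2, col=3): c = -0.3950 + 0.7250i → escape time 7
(row=2, col=4): c = -0.2000 + 0.7250i → escape time 8
(row=3, col=0): c = -0.9800 + 0.4875i → escape time 5
(row=3, col=1): c = -0.7850 + 0.4875i → escape time 6
(row=3, col=2): c = -0.5900 + 0.4875i → escape time 8
(row=3, col=3): c = -0.3950 + 0.4875i → escape time 8
(row=3, col=4): c = -0.2000 + 0.4875i → escape time 8
(row=4, col=0): c = -0.9800 + 0.2500i → escape time 8
(row=4, col=1): c = -0.7850 + 0.2500i → escape time 8
(row=4, col=2): c = -0.5900 + 0.2500i → escape time 8
(row=4, col=3): c = -0.3950 + 0.2500i → escape time 8
(row=4, col=4): c = -0.2000 + 0.2500i → escape time 8

Answer: 33333
33458
44678
56888
88888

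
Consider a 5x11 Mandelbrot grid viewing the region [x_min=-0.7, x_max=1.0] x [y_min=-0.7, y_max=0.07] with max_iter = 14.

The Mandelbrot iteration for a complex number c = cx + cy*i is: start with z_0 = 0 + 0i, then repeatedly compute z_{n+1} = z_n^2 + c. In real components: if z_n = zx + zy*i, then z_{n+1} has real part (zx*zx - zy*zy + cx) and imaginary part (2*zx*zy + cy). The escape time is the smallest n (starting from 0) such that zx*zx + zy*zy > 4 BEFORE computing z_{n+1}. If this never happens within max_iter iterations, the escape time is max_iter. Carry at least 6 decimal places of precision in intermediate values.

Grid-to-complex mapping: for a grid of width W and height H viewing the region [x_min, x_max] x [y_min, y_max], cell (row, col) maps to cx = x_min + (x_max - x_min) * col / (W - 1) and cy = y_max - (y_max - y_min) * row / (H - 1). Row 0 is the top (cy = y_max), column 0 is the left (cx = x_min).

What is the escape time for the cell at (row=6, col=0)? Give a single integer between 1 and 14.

Answer: 12

Derivation:
z_0 = 0 + 0i, c = -0.7000 + -0.3920i
Iter 1: z = -0.7000 + -0.3920i, |z|^2 = 0.6437
Iter 2: z = -0.3637 + 0.1568i, |z|^2 = 0.1568
Iter 3: z = -0.5923 + -0.5060i, |z|^2 = 0.6069
Iter 4: z = -0.6052 + 0.2075i, |z|^2 = 0.4093
Iter 5: z = -0.3768 + -0.6432i, |z|^2 = 0.5556
Iter 6: z = -0.9717 + 0.0926i, |z|^2 = 0.9528
Iter 7: z = 0.2356 + -0.5720i, |z|^2 = 0.3827
Iter 8: z = -0.9717 + -0.6616i, |z|^2 = 1.3819
Iter 9: z = -0.1935 + 0.8937i, |z|^2 = 0.8362
Iter 10: z = -1.4613 + -0.7379i, |z|^2 = 2.6798
Iter 11: z = 0.8910 + 1.7644i, |z|^2 = 3.9070
Iter 12: z = -3.0194 + 2.7520i, |z|^2 = 16.6907
Escaped at iteration 12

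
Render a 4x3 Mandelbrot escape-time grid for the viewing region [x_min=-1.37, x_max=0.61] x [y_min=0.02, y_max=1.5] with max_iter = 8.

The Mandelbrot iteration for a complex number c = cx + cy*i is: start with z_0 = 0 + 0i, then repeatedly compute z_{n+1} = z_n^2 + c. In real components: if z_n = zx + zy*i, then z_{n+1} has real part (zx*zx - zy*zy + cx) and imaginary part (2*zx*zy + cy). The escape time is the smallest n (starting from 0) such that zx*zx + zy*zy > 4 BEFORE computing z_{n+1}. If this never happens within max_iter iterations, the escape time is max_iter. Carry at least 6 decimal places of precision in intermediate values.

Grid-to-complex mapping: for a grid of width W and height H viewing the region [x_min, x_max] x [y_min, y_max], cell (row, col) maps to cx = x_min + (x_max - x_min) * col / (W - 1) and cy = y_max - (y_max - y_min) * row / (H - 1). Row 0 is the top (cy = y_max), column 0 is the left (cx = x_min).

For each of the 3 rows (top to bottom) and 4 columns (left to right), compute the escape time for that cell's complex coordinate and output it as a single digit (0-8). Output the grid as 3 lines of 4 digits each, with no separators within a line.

Answer: 1222
3483
8884

Derivation:
(row=0, col=0): c = -1.3700 + 1.5000i → escape time 1
(row=0, col=1): c = -0.7100 + 1.5000i → escape time 2
(row=0, col=2): c = -0.0500 + 1.5000i → escape time 2
(row=0, col=3): c = 0.6100 + 1.5000i → escape time 2
(row=1, col=0): c = -1.3700 + 0.7600i → escape time 3
(row=1, col=1): c = -0.7100 + 0.7600i → escape time 4
(row=1, col=2): c = -0.0500 + 0.7600i → escape time 8
(row=1, col=3): c = 0.6100 + 0.7600i → escape time 3
(row=2, col=0): c = -1.3700 + 0.0200i → escape time 8
(row=2, col=1): c = -0.7100 + 0.0200i → escape time 8
(row=2, col=2): c = -0.0500 + 0.0200i → escape time 8
(row=2, col=3): c = 0.6100 + 0.0200i → escape time 4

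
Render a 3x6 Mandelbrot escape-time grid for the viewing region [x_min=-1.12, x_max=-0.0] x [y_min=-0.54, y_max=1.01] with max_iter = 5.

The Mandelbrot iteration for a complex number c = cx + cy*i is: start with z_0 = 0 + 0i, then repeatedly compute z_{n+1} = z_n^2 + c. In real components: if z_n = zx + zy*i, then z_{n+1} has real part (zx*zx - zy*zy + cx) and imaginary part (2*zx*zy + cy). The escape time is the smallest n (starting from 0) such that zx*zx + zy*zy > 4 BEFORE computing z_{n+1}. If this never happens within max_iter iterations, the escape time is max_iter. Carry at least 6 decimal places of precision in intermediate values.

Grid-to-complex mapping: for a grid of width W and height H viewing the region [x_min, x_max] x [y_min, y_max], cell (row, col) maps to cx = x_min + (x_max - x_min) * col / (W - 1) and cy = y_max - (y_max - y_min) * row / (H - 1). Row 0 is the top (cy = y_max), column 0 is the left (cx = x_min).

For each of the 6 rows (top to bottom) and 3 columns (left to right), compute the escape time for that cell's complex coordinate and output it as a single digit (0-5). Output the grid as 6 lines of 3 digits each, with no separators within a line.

Answer: 345
355
555
555
555
555

Derivation:
(row=0, col=0): c = -1.1200 + 1.0100i → escape time 3
(row=0, col=1): c = -0.5600 + 1.0100i → escape time 4
(row=0, col=2): c = 0.0000 + 1.0100i → escape time 5
(row=1, col=0): c = -1.1200 + 0.7000i → escape time 3
(row=1, col=1): c = -0.5600 + 0.7000i → escape time 5
(row=1, col=2): c = 0.0000 + 0.7000i → escape time 5
(row=2, col=0): c = -1.1200 + 0.3900i → escape time 5
(row=2, col=1): c = -0.5600 + 0.3900i → escape time 5
(row=2, col=2): c = 0.0000 + 0.3900i → escape time 5
(row=3, col=0): c = -1.1200 + 0.0800i → escape time 5
(row=3, col=1): c = -0.5600 + 0.0800i → escape time 5
(row=3, col=2): c = 0.0000 + 0.0800i → escape time 5
(row=4, col=0): c = -1.1200 + -0.2300i → escape time 5
(row=4, col=1): c = -0.5600 + -0.2300i → escape time 5
(row=4, col=2): c = 0.0000 + -0.2300i → escape time 5
(row=5, col=0): c = -1.1200 + -0.5400i → escape time 5
(row=5, col=1): c = -0.5600 + -0.5400i → escape time 5
(row=5, col=2): c = 0.0000 + -0.5400i → escape time 5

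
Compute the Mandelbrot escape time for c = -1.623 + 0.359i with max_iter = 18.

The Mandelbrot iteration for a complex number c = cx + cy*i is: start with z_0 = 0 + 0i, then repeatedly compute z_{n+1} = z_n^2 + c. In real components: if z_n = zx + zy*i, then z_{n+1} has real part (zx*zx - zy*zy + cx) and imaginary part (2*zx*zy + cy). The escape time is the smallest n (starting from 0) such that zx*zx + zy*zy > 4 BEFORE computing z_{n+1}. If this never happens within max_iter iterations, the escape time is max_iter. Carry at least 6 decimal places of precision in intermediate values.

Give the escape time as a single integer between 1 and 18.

Answer: 4

Derivation:
z_0 = 0 + 0i, c = -1.6230 + 0.3590i
Iter 1: z = -1.6230 + 0.3590i, |z|^2 = 2.7630
Iter 2: z = 0.8822 + -0.8063i, |z|^2 = 1.4285
Iter 3: z = -1.4948 + -1.0637i, |z|^2 = 3.3659
Iter 4: z = -0.5202 + 3.5391i, |z|^2 = 12.7959
Escaped at iteration 4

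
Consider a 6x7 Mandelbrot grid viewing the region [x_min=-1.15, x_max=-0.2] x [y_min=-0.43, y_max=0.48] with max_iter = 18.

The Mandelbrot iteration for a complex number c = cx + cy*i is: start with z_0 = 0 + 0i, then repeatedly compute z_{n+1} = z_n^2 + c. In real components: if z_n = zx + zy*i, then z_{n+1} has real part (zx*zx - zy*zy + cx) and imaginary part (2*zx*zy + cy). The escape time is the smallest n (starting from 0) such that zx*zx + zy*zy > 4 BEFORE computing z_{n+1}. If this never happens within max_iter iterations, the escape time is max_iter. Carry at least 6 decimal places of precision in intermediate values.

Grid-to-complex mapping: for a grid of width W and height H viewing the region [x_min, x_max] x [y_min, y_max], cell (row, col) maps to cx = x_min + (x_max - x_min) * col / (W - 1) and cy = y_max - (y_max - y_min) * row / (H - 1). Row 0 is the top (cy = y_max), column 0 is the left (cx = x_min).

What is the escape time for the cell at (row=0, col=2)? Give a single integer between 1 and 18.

z_0 = 0 + 0i, c = -0.7700 + 0.4800i
Iter 1: z = -0.7700 + 0.4800i, |z|^2 = 0.8233
Iter 2: z = -0.4075 + -0.2592i, |z|^2 = 0.2332
Iter 3: z = -0.6711 + 0.6912i, |z|^2 = 0.9282
Iter 4: z = -0.7974 + -0.4478i, |z|^2 = 0.8364
Iter 5: z = -0.3347 + 1.1942i, |z|^2 = 1.5382
Iter 6: z = -2.0841 + -0.3194i, |z|^2 = 4.4456
Escaped at iteration 6

Answer: 6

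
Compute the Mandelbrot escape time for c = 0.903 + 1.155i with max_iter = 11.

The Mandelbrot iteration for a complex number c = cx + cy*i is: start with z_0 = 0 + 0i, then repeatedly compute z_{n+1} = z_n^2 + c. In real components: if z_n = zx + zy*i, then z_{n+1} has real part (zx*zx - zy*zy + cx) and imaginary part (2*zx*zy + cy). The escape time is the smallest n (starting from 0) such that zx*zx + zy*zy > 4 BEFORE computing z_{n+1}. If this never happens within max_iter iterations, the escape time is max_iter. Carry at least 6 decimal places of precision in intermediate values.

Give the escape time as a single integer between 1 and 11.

z_0 = 0 + 0i, c = 0.9030 + 1.1550i
Iter 1: z = 0.9030 + 1.1550i, |z|^2 = 2.1494
Iter 2: z = 0.3844 + 3.2409i, |z|^2 = 10.6514
Escaped at iteration 2

Answer: 2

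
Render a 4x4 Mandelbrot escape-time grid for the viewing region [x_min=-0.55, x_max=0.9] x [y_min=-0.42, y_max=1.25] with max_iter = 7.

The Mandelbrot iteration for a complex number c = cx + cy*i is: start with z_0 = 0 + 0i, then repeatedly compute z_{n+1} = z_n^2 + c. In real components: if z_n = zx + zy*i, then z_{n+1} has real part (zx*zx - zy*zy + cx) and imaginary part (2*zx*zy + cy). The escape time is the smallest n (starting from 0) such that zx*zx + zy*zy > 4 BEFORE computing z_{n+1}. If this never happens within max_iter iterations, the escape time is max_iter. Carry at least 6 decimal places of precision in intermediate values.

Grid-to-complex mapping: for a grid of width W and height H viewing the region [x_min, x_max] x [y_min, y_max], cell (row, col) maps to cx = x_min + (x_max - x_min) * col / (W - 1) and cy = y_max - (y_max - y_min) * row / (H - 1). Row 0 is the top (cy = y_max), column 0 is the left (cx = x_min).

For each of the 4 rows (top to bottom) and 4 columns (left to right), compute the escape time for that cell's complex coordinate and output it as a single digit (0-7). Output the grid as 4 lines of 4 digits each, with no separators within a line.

Answer: 3322
7752
7773
7773

Derivation:
(row=0, col=0): c = -0.5500 + 1.2500i → escape time 3
(row=0, col=1): c = -0.0667 + 1.2500i → escape time 3
(row=0, col=2): c = 0.4167 + 1.2500i → escape time 2
(row=0, col=3): c = 0.9000 + 1.2500i → escape time 2
(row=1, col=0): c = -0.5500 + 0.6933i → escape time 7
(row=1, col=1): c = -0.0667 + 0.6933i → escape time 7
(row=1, col=2): c = 0.4167 + 0.6933i → escape time 5
(row=1, col=3): c = 0.9000 + 0.6933i → escape time 2
(row=2, col=0): c = -0.5500 + 0.1367i → escape time 7
(row=2, col=1): c = -0.0667 + 0.1367i → escape time 7
(row=2, col=2): c = 0.4167 + 0.1367i → escape time 7
(row=2, col=3): c = 0.9000 + 0.1367i → escape time 3
(row=3, col=0): c = -0.5500 + -0.4200i → escape time 7
(row=3, col=1): c = -0.0667 + -0.4200i → escape time 7
(row=3, col=2): c = 0.4167 + -0.4200i → escape time 7
(row=3, col=3): c = 0.9000 + -0.4200i → escape time 3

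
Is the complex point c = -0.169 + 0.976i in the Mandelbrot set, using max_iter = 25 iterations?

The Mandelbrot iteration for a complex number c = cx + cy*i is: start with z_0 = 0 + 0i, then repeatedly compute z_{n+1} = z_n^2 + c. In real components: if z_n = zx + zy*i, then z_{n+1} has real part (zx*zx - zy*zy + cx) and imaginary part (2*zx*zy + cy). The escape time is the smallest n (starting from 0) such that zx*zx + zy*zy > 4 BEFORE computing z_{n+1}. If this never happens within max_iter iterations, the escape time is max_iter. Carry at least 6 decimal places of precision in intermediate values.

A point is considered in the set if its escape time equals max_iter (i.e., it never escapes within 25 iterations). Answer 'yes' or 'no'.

Answer: no

Derivation:
z_0 = 0 + 0i, c = -0.1690 + 0.9760i
Iter 1: z = -0.1690 + 0.9760i, |z|^2 = 0.9811
Iter 2: z = -1.0930 + 0.6461i, |z|^2 = 1.6121
Iter 3: z = 0.6082 + -0.4364i, |z|^2 = 0.5604
Iter 4: z = 0.0105 + 0.4451i, |z|^2 = 0.1982
Iter 5: z = -0.3670 + 0.9853i, |z|^2 = 1.1056
Iter 6: z = -1.0052 + 0.2527i, |z|^2 = 1.0742
Iter 7: z = 0.7775 + 0.4679i, |z|^2 = 0.8234
Iter 8: z = 0.2165 + 1.7036i, |z|^2 = 2.9491
Iter 9: z = -3.0244 + 1.7136i, |z|^2 = 12.0833
Escaped at iteration 9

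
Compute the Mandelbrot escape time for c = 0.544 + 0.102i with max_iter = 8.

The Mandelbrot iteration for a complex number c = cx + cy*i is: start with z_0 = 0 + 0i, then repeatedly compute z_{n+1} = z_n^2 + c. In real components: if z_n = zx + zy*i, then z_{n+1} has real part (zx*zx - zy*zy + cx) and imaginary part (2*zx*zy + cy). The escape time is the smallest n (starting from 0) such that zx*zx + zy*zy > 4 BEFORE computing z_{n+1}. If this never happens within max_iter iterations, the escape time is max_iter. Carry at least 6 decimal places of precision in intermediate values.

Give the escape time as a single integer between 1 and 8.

Answer: 4

Derivation:
z_0 = 0 + 0i, c = 0.5440 + 0.1020i
Iter 1: z = 0.5440 + 0.1020i, |z|^2 = 0.3063
Iter 2: z = 0.8295 + 0.2130i, |z|^2 = 0.7335
Iter 3: z = 1.1868 + 0.4553i, |z|^2 = 1.6157
Iter 4: z = 1.7451 + 1.1828i, |z|^2 = 4.4442
Escaped at iteration 4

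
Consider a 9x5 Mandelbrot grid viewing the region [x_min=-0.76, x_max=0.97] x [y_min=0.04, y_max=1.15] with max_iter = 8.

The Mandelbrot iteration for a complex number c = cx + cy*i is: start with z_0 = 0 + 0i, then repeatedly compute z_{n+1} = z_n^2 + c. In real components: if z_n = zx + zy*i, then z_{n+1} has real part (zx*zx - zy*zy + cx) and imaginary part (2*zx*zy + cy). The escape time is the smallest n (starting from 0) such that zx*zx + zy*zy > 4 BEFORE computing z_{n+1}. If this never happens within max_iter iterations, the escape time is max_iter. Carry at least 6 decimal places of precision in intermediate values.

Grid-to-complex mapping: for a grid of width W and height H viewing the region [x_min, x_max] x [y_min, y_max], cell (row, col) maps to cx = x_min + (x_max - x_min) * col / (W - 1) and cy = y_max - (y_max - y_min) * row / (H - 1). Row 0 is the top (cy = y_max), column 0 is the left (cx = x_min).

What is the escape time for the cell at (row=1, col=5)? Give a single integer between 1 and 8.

Answer: 4

Derivation:
z_0 = 0 + 0i, c = 0.3213 + 0.8725i
Iter 1: z = 0.3213 + 0.8725i, |z|^2 = 0.8645
Iter 2: z = -0.3368 + 1.4331i, |z|^2 = 2.1672
Iter 3: z = -1.6190 + -0.0928i, |z|^2 = 2.6299
Iter 4: z = 2.9339 + 1.1731i, |z|^2 = 9.9840
Escaped at iteration 4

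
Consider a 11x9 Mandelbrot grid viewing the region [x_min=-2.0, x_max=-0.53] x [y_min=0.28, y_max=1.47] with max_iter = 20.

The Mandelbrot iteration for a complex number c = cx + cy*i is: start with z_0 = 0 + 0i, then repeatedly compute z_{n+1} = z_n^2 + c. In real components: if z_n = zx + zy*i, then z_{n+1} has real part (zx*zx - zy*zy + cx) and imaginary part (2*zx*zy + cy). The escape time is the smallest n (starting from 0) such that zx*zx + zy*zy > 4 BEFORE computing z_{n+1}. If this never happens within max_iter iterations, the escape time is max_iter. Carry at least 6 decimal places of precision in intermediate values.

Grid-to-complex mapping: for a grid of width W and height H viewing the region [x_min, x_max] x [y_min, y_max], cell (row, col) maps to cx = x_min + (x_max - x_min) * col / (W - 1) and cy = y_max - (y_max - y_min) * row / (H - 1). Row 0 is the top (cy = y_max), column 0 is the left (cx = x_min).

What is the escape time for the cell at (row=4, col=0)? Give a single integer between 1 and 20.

z_0 = 0 + 0i, c = -2.0000 + 0.8750i
Iter 1: z = -2.0000 + 0.8750i, |z|^2 = 4.7656
Escaped at iteration 1

Answer: 1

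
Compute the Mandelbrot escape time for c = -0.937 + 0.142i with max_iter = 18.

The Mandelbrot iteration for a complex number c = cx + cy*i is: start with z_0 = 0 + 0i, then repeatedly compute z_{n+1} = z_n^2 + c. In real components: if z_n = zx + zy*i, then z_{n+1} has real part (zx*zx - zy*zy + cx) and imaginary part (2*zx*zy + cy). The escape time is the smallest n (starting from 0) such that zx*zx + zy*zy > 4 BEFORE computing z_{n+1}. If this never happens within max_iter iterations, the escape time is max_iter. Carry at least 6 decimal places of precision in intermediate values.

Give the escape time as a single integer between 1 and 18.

z_0 = 0 + 0i, c = -0.9370 + 0.1420i
Iter 1: z = -0.9370 + 0.1420i, |z|^2 = 0.8981
Iter 2: z = -0.0792 + -0.1241i, |z|^2 = 0.0217
Iter 3: z = -0.9461 + 0.1617i, |z|^2 = 0.9213
Iter 4: z = -0.0680 + -0.1639i, |z|^2 = 0.0315
Iter 5: z = -0.9592 + 0.1643i, |z|^2 = 0.9471
Iter 6: z = -0.0438 + -0.1732i, |z|^2 = 0.0319
Iter 7: z = -0.9651 + 0.1572i, |z|^2 = 0.9561
Iter 8: z = -0.0304 + -0.1614i, |z|^2 = 0.0270
Iter 9: z = -0.9621 + 0.1518i, |z|^2 = 0.9487
Iter 10: z = -0.0344 + -0.1501i, |z|^2 = 0.0237
Iter 11: z = -0.9583 + 0.1523i, |z|^2 = 0.9416
Iter 12: z = -0.0418 + -0.1499i, |z|^2 = 0.0242
Iter 13: z = -0.9577 + 0.1545i, |z|^2 = 0.9411
Iter 14: z = -0.0436 + -0.1540i, |z|^2 = 0.0256
Iter 15: z = -0.9588 + 0.1554i, |z|^2 = 0.9435
Iter 16: z = -0.0418 + -0.1561i, |z|^2 = 0.0261
Iter 17: z = -0.9596 + 0.1551i, |z|^2 = 0.9449

Answer: 18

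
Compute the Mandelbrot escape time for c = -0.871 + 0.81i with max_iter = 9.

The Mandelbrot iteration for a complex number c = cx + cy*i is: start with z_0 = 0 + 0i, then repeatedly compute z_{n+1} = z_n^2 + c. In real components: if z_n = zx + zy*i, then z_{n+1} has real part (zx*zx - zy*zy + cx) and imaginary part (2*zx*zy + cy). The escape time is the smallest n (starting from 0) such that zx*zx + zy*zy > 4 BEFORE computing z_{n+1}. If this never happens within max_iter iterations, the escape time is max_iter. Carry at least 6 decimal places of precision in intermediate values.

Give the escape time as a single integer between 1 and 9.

z_0 = 0 + 0i, c = -0.8710 + 0.8100i
Iter 1: z = -0.8710 + 0.8100i, |z|^2 = 1.4147
Iter 2: z = -0.7685 + -0.6010i, |z|^2 = 0.9518
Iter 3: z = -0.6417 + 1.7337i, |z|^2 = 3.4176
Iter 4: z = -3.4650 + -1.4150i, |z|^2 = 14.0086
Escaped at iteration 4

Answer: 4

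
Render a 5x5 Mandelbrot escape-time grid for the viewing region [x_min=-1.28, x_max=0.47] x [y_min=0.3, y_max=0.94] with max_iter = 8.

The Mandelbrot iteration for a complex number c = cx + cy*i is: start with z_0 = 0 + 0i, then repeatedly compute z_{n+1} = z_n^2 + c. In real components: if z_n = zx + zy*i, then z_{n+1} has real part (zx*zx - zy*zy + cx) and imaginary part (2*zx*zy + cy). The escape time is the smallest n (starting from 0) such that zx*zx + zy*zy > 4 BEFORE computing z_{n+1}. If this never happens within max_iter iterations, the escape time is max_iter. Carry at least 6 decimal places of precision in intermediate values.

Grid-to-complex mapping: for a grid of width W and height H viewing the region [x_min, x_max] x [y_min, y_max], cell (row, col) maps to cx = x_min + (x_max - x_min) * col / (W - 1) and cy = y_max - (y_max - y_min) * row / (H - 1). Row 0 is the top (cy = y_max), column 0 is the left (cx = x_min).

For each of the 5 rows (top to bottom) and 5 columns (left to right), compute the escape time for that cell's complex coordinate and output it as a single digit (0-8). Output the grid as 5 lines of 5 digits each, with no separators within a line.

Answer: 33563
34683
35885
56886
88887

Derivation:
(row=0, col=0): c = -1.2800 + 0.9400i → escape time 3
(row=0, col=1): c = -0.8425 + 0.9400i → escape time 3
(row=0, col=2): c = -0.4050 + 0.9400i → escape time 5
(row=0, col=3): c = 0.0325 + 0.9400i → escape time 6
(row=0, col=4): c = 0.4700 + 0.9400i → escape time 3
(row=1, col=0): c = -1.2800 + 0.7800i → escape time 3
(row=1, col=1): c = -0.8425 + 0.7800i → escape time 4
(row=1, col=2): c = -0.4050 + 0.7800i → escape time 6
(row=1, col=3): c = 0.0325 + 0.7800i → escape time 8
(row=1, col=4): c = 0.4700 + 0.7800i → escape time 3
(row=2, col=0): c = -1.2800 + 0.6200i → escape time 3
(row=2, col=1): c = -0.8425 + 0.6200i → escape time 5
(row=2, col=2): c = -0.4050 + 0.6200i → escape time 8
(row=2, col=3): c = 0.0325 + 0.6200i → escape time 8
(row=2, col=4): c = 0.4700 + 0.6200i → escape time 5
(row=3, col=0): c = -1.2800 + 0.4600i → escape time 5
(row=3, col=1): c = -0.8425 + 0.4600i → escape time 6
(row=3, col=2): c = -0.4050 + 0.4600i → escape time 8
(row=3, col=3): c = 0.0325 + 0.4600i → escape time 8
(row=3, col=4): c = 0.4700 + 0.4600i → escape time 6
(row=4, col=0): c = -1.2800 + 0.3000i → escape time 8
(row=4, col=1): c = -0.8425 + 0.3000i → escape time 8
(row=4, col=2): c = -0.4050 + 0.3000i → escape time 8
(row=4, col=3): c = 0.0325 + 0.3000i → escape time 8
(row=4, col=4): c = 0.4700 + 0.3000i → escape time 7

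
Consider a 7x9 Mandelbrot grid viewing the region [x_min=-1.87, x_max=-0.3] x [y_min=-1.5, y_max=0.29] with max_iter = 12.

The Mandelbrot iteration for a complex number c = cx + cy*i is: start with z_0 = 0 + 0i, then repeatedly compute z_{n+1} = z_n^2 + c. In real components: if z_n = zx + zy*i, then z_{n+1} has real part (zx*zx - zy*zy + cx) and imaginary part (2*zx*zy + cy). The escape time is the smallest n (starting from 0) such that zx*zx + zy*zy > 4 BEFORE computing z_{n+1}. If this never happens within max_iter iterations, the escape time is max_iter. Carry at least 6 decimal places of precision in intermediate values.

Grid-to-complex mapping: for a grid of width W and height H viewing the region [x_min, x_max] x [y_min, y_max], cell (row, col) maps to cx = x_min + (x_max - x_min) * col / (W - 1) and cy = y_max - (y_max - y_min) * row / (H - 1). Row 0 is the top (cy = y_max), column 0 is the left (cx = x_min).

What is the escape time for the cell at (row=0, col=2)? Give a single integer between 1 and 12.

Answer: 6

Derivation:
z_0 = 0 + 0i, c = -1.3467 + 0.2900i
Iter 1: z = -1.3467 + 0.2900i, |z|^2 = 1.8976
Iter 2: z = 0.3827 + -0.4911i, |z|^2 = 0.3876
Iter 3: z = -1.4413 + -0.0859i, |z|^2 = 2.0848
Iter 4: z = 0.7234 + 0.5376i, |z|^2 = 0.8123
Iter 5: z = -1.1125 + 1.0678i, |z|^2 = 2.3778
Iter 6: z = -1.2493 + -2.0858i, |z|^2 = 5.9113
Escaped at iteration 6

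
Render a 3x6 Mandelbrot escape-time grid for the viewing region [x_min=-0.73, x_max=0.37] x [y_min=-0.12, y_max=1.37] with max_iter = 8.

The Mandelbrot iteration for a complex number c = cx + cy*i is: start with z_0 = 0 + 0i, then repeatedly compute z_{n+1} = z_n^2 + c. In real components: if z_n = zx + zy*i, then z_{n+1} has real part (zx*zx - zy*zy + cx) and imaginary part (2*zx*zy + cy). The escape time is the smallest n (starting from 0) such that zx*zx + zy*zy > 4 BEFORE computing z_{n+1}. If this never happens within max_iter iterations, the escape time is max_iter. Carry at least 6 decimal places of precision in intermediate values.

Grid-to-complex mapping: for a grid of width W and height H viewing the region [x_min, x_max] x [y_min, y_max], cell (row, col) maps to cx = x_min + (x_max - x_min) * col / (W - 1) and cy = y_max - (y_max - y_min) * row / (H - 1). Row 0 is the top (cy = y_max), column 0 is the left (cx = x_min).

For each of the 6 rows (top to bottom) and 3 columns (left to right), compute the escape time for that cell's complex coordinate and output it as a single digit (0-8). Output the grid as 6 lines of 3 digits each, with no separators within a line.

(row=0, col=0): c = -0.7300 + 1.3700i → escape time 2
(row=0, col=1): c = -0.1800 + 1.3700i → escape time 2
(row=0, col=2): c = 0.3700 + 1.3700i → escape time 2
(row=1, col=0): c = -0.7300 + 1.0720i → escape time 3
(row=1, col=1): c = -0.1800 + 1.0720i → escape time 8
(row=1, col=2): c = 0.3700 + 1.0720i → escape time 3
(row=2, col=0): c = -0.7300 + 0.7740i → escape time 4
(row=2, col=1): c = -0.1800 + 0.7740i → escape time 8
(row=2, col=2): c = 0.3700 + 0.7740i → escape time 4
(row=3, col=0): c = -0.7300 + 0.4760i → escape time 7
(row=3, col=1): c = -0.1800 + 0.4760i → escape time 8
(row=3, col=2): c = 0.3700 + 0.4760i → escape time 8
(row=4, col=0): c = -0.7300 + 0.1780i → escape time 8
(row=4, col=1): c = -0.1800 + 0.1780i → escape time 8
(row=4, col=2): c = 0.3700 + 0.1780i → escape time 8
(row=5, col=0): c = -0.7300 + -0.1200i → escape time 8
(row=5, col=1): c = -0.1800 + -0.1200i → escape time 8
(row=5, col=2): c = 0.3700 + -0.1200i → escape time 8

Answer: 222
383
484
788
888
888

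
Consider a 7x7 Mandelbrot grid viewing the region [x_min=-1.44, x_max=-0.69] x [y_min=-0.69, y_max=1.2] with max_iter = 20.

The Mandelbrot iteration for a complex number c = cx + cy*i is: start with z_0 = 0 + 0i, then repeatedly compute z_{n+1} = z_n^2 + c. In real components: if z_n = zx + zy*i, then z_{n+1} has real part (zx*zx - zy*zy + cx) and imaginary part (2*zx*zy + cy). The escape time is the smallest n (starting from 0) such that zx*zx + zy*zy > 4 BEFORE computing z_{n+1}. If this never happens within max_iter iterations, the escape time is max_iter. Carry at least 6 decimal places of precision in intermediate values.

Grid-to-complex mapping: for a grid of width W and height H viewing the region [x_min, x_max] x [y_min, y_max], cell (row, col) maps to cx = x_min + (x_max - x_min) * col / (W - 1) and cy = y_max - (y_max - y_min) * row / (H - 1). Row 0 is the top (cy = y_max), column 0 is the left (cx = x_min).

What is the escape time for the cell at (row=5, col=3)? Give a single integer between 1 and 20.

Answer: 8

Derivation:
z_0 = 0 + 0i, c = -1.0650 + -0.3750i
Iter 1: z = -1.0650 + -0.3750i, |z|^2 = 1.2748
Iter 2: z = -0.0714 + 0.4237i, |z|^2 = 0.1847
Iter 3: z = -1.2395 + -0.4355i, |z|^2 = 1.7259
Iter 4: z = 0.2816 + 0.7046i, |z|^2 = 0.5758
Iter 5: z = -1.4822 + 0.0218i, |z|^2 = 2.1973
Iter 6: z = 1.1313 + -0.4397i, |z|^2 = 1.4733
Iter 7: z = 0.0215 + -1.3700i, |z|^2 = 1.8773
Iter 8: z = -2.9414 + -0.4340i, |z|^2 = 8.8403
Escaped at iteration 8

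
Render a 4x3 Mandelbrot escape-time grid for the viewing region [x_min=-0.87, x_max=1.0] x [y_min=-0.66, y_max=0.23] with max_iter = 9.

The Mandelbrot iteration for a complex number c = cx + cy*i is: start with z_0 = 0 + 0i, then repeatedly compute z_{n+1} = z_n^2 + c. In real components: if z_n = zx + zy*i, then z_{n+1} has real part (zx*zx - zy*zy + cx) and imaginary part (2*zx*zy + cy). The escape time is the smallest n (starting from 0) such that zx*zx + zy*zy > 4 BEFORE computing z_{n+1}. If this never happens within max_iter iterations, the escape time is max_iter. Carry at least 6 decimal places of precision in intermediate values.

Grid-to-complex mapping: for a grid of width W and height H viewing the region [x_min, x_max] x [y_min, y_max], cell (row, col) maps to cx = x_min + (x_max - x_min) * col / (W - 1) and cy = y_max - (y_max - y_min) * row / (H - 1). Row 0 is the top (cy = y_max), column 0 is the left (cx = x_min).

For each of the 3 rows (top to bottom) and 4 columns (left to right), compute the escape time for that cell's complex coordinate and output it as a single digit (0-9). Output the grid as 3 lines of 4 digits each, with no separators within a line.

(row=0, col=0): c = -0.8700 + 0.2300i → escape time 9
(row=0, col=1): c = -0.2467 + 0.2300i → escape time 9
(row=0, col=2): c = 0.3767 + 0.2300i → escape time 9
(row=0, col=3): c = 1.0000 + 0.2300i → escape time 2
(row=1, col=0): c = -0.8700 + -0.2150i → escape time 9
(row=1, col=1): c = -0.2467 + -0.2150i → escape time 9
(row=1, col=2): c = 0.3767 + -0.2150i → escape time 9
(row=1, col=3): c = 1.0000 + -0.2150i → escape time 2
(row=2, col=0): c = -0.8700 + -0.6600i → escape time 4
(row=2, col=1): c = -0.2467 + -0.6600i → escape time 9
(row=2, col=2): c = 0.3767 + -0.6600i → escape time 9
(row=2, col=3): c = 1.0000 + -0.6600i → escape time 2

Answer: 9992
9992
4992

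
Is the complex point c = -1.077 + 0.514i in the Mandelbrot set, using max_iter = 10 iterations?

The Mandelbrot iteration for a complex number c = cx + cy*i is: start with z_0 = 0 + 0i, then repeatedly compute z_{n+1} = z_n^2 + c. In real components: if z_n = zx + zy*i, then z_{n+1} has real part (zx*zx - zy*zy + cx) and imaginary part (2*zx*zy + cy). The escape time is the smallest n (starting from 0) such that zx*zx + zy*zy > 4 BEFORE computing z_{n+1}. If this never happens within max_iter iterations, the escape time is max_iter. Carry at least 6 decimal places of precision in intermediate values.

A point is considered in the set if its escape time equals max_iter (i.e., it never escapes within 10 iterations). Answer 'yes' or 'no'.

Answer: no

Derivation:
z_0 = 0 + 0i, c = -1.0770 + 0.5140i
Iter 1: z = -1.0770 + 0.5140i, |z|^2 = 1.4241
Iter 2: z = -0.1813 + -0.5932i, |z|^2 = 0.3847
Iter 3: z = -1.3960 + 0.7290i, |z|^2 = 2.4802
Iter 4: z = 0.3403 + -1.5214i, |z|^2 = 2.4306
Iter 5: z = -3.2760 + -0.5213i, |z|^2 = 11.0041
Escaped at iteration 5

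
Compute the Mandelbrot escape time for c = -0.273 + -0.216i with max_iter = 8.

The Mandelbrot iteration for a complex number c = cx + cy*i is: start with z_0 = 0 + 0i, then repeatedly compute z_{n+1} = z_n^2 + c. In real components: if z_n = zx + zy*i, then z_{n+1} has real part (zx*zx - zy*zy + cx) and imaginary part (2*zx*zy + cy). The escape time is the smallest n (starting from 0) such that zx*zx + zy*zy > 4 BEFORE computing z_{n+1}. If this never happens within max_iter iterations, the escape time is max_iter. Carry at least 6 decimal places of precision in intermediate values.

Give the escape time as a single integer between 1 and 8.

z_0 = 0 + 0i, c = -0.2730 + -0.2160i
Iter 1: z = -0.2730 + -0.2160i, |z|^2 = 0.1212
Iter 2: z = -0.2451 + -0.0981i, |z|^2 = 0.0697
Iter 3: z = -0.2225 + -0.1679i, |z|^2 = 0.0777
Iter 4: z = -0.2517 + -0.1413i, |z|^2 = 0.0833
Iter 5: z = -0.2296 + -0.1449i, |z|^2 = 0.0737
Iter 6: z = -0.2413 + -0.1495i, |z|^2 = 0.0806
Iter 7: z = -0.2371 + -0.1439i, |z|^2 = 0.0769

Answer: 8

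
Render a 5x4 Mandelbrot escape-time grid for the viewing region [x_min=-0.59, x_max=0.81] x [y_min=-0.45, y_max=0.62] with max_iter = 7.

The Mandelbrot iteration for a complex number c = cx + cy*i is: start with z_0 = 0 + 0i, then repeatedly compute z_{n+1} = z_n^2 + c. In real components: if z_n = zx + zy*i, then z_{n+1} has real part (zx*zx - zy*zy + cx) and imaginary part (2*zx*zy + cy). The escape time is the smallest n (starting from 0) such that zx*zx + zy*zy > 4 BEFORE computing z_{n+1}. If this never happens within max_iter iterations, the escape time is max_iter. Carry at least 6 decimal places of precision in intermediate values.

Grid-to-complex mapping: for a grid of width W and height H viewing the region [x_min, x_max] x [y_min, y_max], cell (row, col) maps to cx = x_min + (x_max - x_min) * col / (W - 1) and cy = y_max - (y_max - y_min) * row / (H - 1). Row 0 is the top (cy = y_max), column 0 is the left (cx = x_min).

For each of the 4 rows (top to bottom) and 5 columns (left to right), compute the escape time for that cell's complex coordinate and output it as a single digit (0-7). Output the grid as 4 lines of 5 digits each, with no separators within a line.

(row=0, col=0): c = -0.5900 + 0.6200i → escape time 7
(row=0, col=1): c = -0.2400 + 0.6200i → escape time 7
(row=0, col=2): c = 0.1100 + 0.6200i → escape time 7
(row=0, col=3): c = 0.4600 + 0.6200i → escape time 5
(row=0, col=4): c = 0.8100 + 0.6200i → escape time 3
(row=1, col=0): c = -0.5900 + 0.2633i → escape time 7
(row=1, col=1): c = -0.2400 + 0.2633i → escape time 7
(row=1, col=2): c = 0.1100 + 0.2633i → escape time 7
(row=1, col=3): c = 0.4600 + 0.2633i → escape time 7
(row=1, col=4): c = 0.8100 + 0.2633i → escape time 3
(row=2, col=0): c = -0.5900 + -0.0933i → escape time 7
(row=2, col=1): c = -0.2400 + -0.0933i → escape time 7
(row=2, col=2): c = 0.1100 + -0.0933i → escape time 7
(row=2, col=3): c = 0.4600 + -0.0933i → escape time 6
(row=2, col=4): c = 0.8100 + -0.0933i → escape time 3
(row=3, col=0): c = -0.5900 + -0.4500i → escape time 7
(row=3, col=1): c = -0.2400 + -0.4500i → escape time 7
(row=3, col=2): c = 0.1100 + -0.4500i → escape time 7
(row=3, col=3): c = 0.4600 + -0.4500i → escape time 6
(row=3, col=4): c = 0.8100 + -0.4500i → escape time 3

Answer: 77753
77773
77763
77763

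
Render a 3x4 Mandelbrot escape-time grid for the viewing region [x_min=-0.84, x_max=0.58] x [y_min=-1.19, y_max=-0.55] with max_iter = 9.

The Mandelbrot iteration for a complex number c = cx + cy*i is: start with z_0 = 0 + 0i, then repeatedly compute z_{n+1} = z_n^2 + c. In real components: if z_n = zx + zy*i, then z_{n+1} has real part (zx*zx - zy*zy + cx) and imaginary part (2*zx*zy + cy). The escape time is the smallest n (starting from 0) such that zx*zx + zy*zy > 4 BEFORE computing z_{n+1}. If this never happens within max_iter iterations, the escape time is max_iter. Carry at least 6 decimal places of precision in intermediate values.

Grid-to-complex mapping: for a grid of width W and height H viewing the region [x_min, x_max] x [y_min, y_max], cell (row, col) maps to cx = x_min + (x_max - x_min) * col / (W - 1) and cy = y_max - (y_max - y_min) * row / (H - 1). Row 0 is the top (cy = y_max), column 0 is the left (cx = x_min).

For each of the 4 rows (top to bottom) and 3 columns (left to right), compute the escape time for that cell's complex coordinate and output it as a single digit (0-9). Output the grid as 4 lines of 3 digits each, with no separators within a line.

Answer: 593
493
392
332

Derivation:
(row=0, col=0): c = -0.8400 + -0.5500i → escape time 5
(row=0, col=1): c = -0.1300 + -0.5500i → escape time 9
(row=0, col=2): c = 0.5800 + -0.5500i → escape time 3
(row=1, col=0): c = -0.8400 + -0.7633i → escape time 4
(row=1, col=1): c = -0.1300 + -0.7633i → escape time 9
(row=1, col=2): c = 0.5800 + -0.7633i → escape time 3
(row=2, col=0): c = -0.8400 + -0.9767i → escape time 3
(row=2, col=1): c = -0.1300 + -0.9767i → escape time 9
(row=2, col=2): c = 0.5800 + -0.9767i → escape time 2
(row=3, col=0): c = -0.8400 + -1.1900i → escape time 3
(row=3, col=1): c = -0.1300 + -1.1900i → escape time 3
(row=3, col=2): c = 0.5800 + -1.1900i → escape time 2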